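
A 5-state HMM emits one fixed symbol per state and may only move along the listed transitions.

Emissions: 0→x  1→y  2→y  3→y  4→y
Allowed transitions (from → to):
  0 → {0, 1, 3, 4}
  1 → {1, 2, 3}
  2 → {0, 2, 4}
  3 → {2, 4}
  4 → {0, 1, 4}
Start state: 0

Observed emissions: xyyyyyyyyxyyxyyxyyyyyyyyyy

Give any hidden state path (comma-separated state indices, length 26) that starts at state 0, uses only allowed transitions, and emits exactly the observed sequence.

  [0] x  {0}  => 0  start
  [1] y  {1,2,3,4}  => 3  0->3 ok
  [2] y  {1,2,3,4}  => 4  3->4 ok
  [3] y  {1,2,3,4}  => 1  4->1 ok
  [4] y  {1,2,3,4}  => 3  1->3 ok
  [5] y  {1,2,3,4}  => 4  3->4 ok
  [6] y  {1,2,3,4}  => 1  4->1 ok
  [7] y  {1,2,3,4}  => 3  1->3 ok
  [8] y  {1,2,3,4}  => 4  3->4 ok
  [9] x  {0}  => 0  4->0 ok
  [10] y  {1,2,3,4}  => 3  0->3 ok
  [11] y  {1,2,3,4}  => 4  3->4 ok
  [12] x  {0}  => 0  4->0 ok
  [13] y  {1,2,3,4}  => 3  0->3 ok
  [14] y  {1,2,3,4}  => 2  3->2 ok
  [15] x  {0}  => 0  2->0 ok
  [16] y  {1,2,3,4}  => 3  0->3 ok
  [17] y  {1,2,3,4}  => 4  3->4 ok
  [18] y  {1,2,3,4}  => 4  4->4 ok
  [19] y  {1,2,3,4}  => 4  4->4 ok
  [20] y  {1,2,3,4}  => 1  4->1 ok
  [21] y  {1,2,3,4}  => 1  1->1 ok
  [22] y  {1,2,3,4}  => 2  1->2 ok
  [23] y  {1,2,3,4}  => 2  2->2 ok
  [24] y  {1,2,3,4}  => 4  2->4 ok
  [25] y  {1,2,3,4}  => 1  4->1 ok

0,3,4,1,3,4,1,3,4,0,3,4,0,3,2,0,3,4,4,4,1,1,2,2,4,1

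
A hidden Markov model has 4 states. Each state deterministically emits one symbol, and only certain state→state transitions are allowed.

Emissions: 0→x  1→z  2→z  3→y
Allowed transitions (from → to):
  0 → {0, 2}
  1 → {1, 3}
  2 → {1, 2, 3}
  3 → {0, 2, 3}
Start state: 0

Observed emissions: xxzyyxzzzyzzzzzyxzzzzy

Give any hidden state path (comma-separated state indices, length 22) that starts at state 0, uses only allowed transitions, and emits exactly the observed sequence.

  pos 0: x in {0}, choose 0; start
  pos 1: x in {0}, choose 0; 0->0 ok
  pos 2: z in {1,2}, choose 2; 0->2 ok
  pos 3: y in {3}, choose 3; 2->3 ok
  pos 4: y in {3}, choose 3; 3->3 ok
  pos 5: x in {0}, choose 0; 3->0 ok
  pos 6: z in {1,2}, choose 2; 0->2 ok
  pos 7: z in {1,2}, choose 2; 2->2 ok
  pos 8: z in {1,2}, choose 1; 2->1 ok
  pos 9: y in {3}, choose 3; 1->3 ok
  pos 10: z in {1,2}, choose 2; 3->2 ok
  pos 11: z in {1,2}, choose 2; 2->2 ok
  pos 12: z in {1,2}, choose 2; 2->2 ok
  pos 13: z in {1,2}, choose 1; 2->1 ok
  pos 14: z in {1,2}, choose 1; 1->1 ok
  pos 15: y in {3}, choose 3; 1->3 ok
  pos 16: x in {0}, choose 0; 3->0 ok
  pos 17: z in {1,2}, choose 2; 0->2 ok
  pos 18: z in {1,2}, choose 2; 2->2 ok
  pos 19: z in {1,2}, choose 1; 2->1 ok
  pos 20: z in {1,2}, choose 1; 1->1 ok
  pos 21: y in {3}, choose 3; 1->3 ok

0,0,2,3,3,0,2,2,1,3,2,2,2,1,1,3,0,2,2,1,1,3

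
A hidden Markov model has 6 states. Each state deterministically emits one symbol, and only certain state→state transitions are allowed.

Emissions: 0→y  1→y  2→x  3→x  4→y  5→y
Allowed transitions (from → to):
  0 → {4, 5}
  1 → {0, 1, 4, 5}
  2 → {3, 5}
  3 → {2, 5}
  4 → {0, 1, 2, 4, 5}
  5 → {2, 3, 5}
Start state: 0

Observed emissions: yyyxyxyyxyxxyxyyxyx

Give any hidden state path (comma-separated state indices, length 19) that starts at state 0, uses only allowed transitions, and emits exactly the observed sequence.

0,4,5,3,5,2,5,5,2,5,2,3,5,2,5,5,2,5,2

  0: obs=y cand={0,1,4,5} pick 0 [start]
  1: obs=y cand={0,1,4,5} pick 4 [0->4 ok]
  2: obs=y cand={0,1,4,5} pick 5 [4->5 ok]
  3: obs=x cand={2,3} pick 3 [5->3 ok]
  4: obs=y cand={0,1,4,5} pick 5 [3->5 ok]
  5: obs=x cand={2,3} pick 2 [5->2 ok]
  6: obs=y cand={0,1,4,5} pick 5 [2->5 ok]
  7: obs=y cand={0,1,4,5} pick 5 [5->5 ok]
  8: obs=x cand={2,3} pick 2 [5->2 ok]
  9: obs=y cand={0,1,4,5} pick 5 [2->5 ok]
  10: obs=x cand={2,3} pick 2 [5->2 ok]
  11: obs=x cand={2,3} pick 3 [2->3 ok]
  12: obs=y cand={0,1,4,5} pick 5 [3->5 ok]
  13: obs=x cand={2,3} pick 2 [5->2 ok]
  14: obs=y cand={0,1,4,5} pick 5 [2->5 ok]
  15: obs=y cand={0,1,4,5} pick 5 [5->5 ok]
  16: obs=x cand={2,3} pick 2 [5->2 ok]
  17: obs=y cand={0,1,4,5} pick 5 [2->5 ok]
  18: obs=x cand={2,3} pick 2 [5->2 ok]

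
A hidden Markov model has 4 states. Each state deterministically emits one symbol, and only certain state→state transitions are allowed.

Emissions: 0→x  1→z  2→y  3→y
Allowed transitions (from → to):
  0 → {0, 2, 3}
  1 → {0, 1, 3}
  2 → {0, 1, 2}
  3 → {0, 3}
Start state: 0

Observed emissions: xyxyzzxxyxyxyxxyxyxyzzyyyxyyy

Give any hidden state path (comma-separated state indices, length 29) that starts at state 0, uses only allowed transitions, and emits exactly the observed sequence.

0,3,0,2,1,1,0,0,3,0,2,0,2,0,0,2,0,2,0,2,1,1,3,3,3,0,3,3,3

  t0 'x' -> {0}, take 0 (start)
  t1 'y' -> {2,3}, take 3 (0->3 ok)
  t2 'x' -> {0}, take 0 (3->0 ok)
  t3 'y' -> {2,3}, take 2 (0->2 ok)
  t4 'z' -> {1}, take 1 (2->1 ok)
  t5 'z' -> {1}, take 1 (1->1 ok)
  t6 'x' -> {0}, take 0 (1->0 ok)
  t7 'x' -> {0}, take 0 (0->0 ok)
  t8 'y' -> {2,3}, take 3 (0->3 ok)
  t9 'x' -> {0}, take 0 (3->0 ok)
  t10 'y' -> {2,3}, take 2 (0->2 ok)
  t11 'x' -> {0}, take 0 (2->0 ok)
  t12 'y' -> {2,3}, take 2 (0->2 ok)
  t13 'x' -> {0}, take 0 (2->0 ok)
  t14 'x' -> {0}, take 0 (0->0 ok)
  t15 'y' -> {2,3}, take 2 (0->2 ok)
  t16 'x' -> {0}, take 0 (2->0 ok)
  t17 'y' -> {2,3}, take 2 (0->2 ok)
  t18 'x' -> {0}, take 0 (2->0 ok)
  t19 'y' -> {2,3}, take 2 (0->2 ok)
  t20 'z' -> {1}, take 1 (2->1 ok)
  t21 'z' -> {1}, take 1 (1->1 ok)
  t22 'y' -> {2,3}, take 3 (1->3 ok)
  t23 'y' -> {2,3}, take 3 (3->3 ok)
  t24 'y' -> {2,3}, take 3 (3->3 ok)
  t25 'x' -> {0}, take 0 (3->0 ok)
  t26 'y' -> {2,3}, take 3 (0->3 ok)
  t27 'y' -> {2,3}, take 3 (3->3 ok)
  t28 'y' -> {2,3}, take 3 (3->3 ok)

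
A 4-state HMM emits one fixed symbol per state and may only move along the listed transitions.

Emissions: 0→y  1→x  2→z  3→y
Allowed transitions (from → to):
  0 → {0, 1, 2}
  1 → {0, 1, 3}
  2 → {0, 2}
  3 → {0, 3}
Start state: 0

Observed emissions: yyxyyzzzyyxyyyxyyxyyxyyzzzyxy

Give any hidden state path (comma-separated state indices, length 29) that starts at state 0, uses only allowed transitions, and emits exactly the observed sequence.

0,0,1,0,0,2,2,2,0,0,1,3,3,0,1,3,0,1,0,0,1,3,0,2,2,2,0,1,0

  t0 'y' -> {0,3}, take 0 (start)
  t1 'y' -> {0,3}, take 0 (0->0 ok)
  t2 'x' -> {1}, take 1 (0->1 ok)
  t3 'y' -> {0,3}, take 0 (1->0 ok)
  t4 'y' -> {0,3}, take 0 (0->0 ok)
  t5 'z' -> {2}, take 2 (0->2 ok)
  t6 'z' -> {2}, take 2 (2->2 ok)
  t7 'z' -> {2}, take 2 (2->2 ok)
  t8 'y' -> {0,3}, take 0 (2->0 ok)
  t9 'y' -> {0,3}, take 0 (0->0 ok)
  t10 'x' -> {1}, take 1 (0->1 ok)
  t11 'y' -> {0,3}, take 3 (1->3 ok)
  t12 'y' -> {0,3}, take 3 (3->3 ok)
  t13 'y' -> {0,3}, take 0 (3->0 ok)
  t14 'x' -> {1}, take 1 (0->1 ok)
  t15 'y' -> {0,3}, take 3 (1->3 ok)
  t16 'y' -> {0,3}, take 0 (3->0 ok)
  t17 'x' -> {1}, take 1 (0->1 ok)
  t18 'y' -> {0,3}, take 0 (1->0 ok)
  t19 'y' -> {0,3}, take 0 (0->0 ok)
  t20 'x' -> {1}, take 1 (0->1 ok)
  t21 'y' -> {0,3}, take 3 (1->3 ok)
  t22 'y' -> {0,3}, take 0 (3->0 ok)
  t23 'z' -> {2}, take 2 (0->2 ok)
  t24 'z' -> {2}, take 2 (2->2 ok)
  t25 'z' -> {2}, take 2 (2->2 ok)
  t26 'y' -> {0,3}, take 0 (2->0 ok)
  t27 'x' -> {1}, take 1 (0->1 ok)
  t28 'y' -> {0,3}, take 0 (1->0 ok)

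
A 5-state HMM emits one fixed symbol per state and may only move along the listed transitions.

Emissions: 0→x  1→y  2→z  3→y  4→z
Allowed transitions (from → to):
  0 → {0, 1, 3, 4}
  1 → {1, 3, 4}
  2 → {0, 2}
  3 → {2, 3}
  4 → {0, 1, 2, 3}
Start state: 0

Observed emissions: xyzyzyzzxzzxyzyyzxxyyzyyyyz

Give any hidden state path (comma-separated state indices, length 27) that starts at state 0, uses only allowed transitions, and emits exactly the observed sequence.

  t0 'x' -> {0}, take 0 (start)
  t1 'y' -> {1,3}, take 1 (0->1 ok)
  t2 'z' -> {2,4}, take 4 (1->4 ok)
  t3 'y' -> {1,3}, take 1 (4->1 ok)
  t4 'z' -> {2,4}, take 4 (1->4 ok)
  t5 'y' -> {1,3}, take 3 (4->3 ok)
  t6 'z' -> {2,4}, take 2 (3->2 ok)
  t7 'z' -> {2,4}, take 2 (2->2 ok)
  t8 'x' -> {0}, take 0 (2->0 ok)
  t9 'z' -> {2,4}, take 4 (0->4 ok)
  t10 'z' -> {2,4}, take 2 (4->2 ok)
  t11 'x' -> {0}, take 0 (2->0 ok)
  t12 'y' -> {1,3}, take 1 (0->1 ok)
  t13 'z' -> {2,4}, take 4 (1->4 ok)
  t14 'y' -> {1,3}, take 1 (4->1 ok)
  t15 'y' -> {1,3}, take 3 (1->3 ok)
  t16 'z' -> {2,4}, take 2 (3->2 ok)
  t17 'x' -> {0}, take 0 (2->0 ok)
  t18 'x' -> {0}, take 0 (0->0 ok)
  t19 'y' -> {1,3}, take 1 (0->1 ok)
  t20 'y' -> {1,3}, take 1 (1->1 ok)
  t21 'z' -> {2,4}, take 4 (1->4 ok)
  t22 'y' -> {1,3}, take 3 (4->3 ok)
  t23 'y' -> {1,3}, take 3 (3->3 ok)
  t24 'y' -> {1,3}, take 3 (3->3 ok)
  t25 'y' -> {1,3}, take 3 (3->3 ok)
  t26 'z' -> {2,4}, take 2 (3->2 ok)

0,1,4,1,4,3,2,2,0,4,2,0,1,4,1,3,2,0,0,1,1,4,3,3,3,3,2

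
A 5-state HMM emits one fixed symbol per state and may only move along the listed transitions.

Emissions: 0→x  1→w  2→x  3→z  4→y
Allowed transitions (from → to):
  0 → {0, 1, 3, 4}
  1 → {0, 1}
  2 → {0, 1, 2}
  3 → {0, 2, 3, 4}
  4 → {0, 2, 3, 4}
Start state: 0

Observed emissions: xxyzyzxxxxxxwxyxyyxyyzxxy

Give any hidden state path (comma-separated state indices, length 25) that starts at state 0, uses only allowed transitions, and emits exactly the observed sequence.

  0: obs=x cand={0,2} pick 0 [start]
  1: obs=x cand={0,2} pick 0 [0->0 ok]
  2: obs=y cand={4} pick 4 [0->4 ok]
  3: obs=z cand={3} pick 3 [4->3 ok]
  4: obs=y cand={4} pick 4 [3->4 ok]
  5: obs=z cand={3} pick 3 [4->3 ok]
  6: obs=x cand={0,2} pick 2 [3->2 ok]
  7: obs=x cand={0,2} pick 2 [2->2 ok]
  8: obs=x cand={0,2} pick 2 [2->2 ok]
  9: obs=x cand={0,2} pick 2 [2->2 ok]
  10: obs=x cand={0,2} pick 2 [2->2 ok]
  11: obs=x cand={0,2} pick 2 [2->2 ok]
  12: obs=w cand={1} pick 1 [2->1 ok]
  13: obs=x cand={0,2} pick 0 [1->0 ok]
  14: obs=y cand={4} pick 4 [0->4 ok]
  15: obs=x cand={0,2} pick 0 [4->0 ok]
  16: obs=y cand={4} pick 4 [0->4 ok]
  17: obs=y cand={4} pick 4 [4->4 ok]
  18: obs=x cand={0,2} pick 0 [4->0 ok]
  19: obs=y cand={4} pick 4 [0->4 ok]
  20: obs=y cand={4} pick 4 [4->4 ok]
  21: obs=z cand={3} pick 3 [4->3 ok]
  22: obs=x cand={0,2} pick 0 [3->0 ok]
  23: obs=x cand={0,2} pick 0 [0->0 ok]
  24: obs=y cand={4} pick 4 [0->4 ok]

0,0,4,3,4,3,2,2,2,2,2,2,1,0,4,0,4,4,0,4,4,3,0,0,4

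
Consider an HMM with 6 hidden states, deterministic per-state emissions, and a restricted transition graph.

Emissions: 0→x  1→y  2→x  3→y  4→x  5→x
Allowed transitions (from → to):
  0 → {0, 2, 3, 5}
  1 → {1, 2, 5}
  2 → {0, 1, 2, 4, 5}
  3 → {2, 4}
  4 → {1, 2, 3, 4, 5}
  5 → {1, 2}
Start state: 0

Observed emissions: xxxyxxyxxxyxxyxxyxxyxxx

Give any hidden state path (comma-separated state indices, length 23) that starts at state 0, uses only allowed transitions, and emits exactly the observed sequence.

  0: obs=x cand={0,2,4,5} pick 0 [start]
  1: obs=x cand={0,2,4,5} pick 0 [0->0 ok]
  2: obs=x cand={0,2,4,5} pick 2 [0->2 ok]
  3: obs=y cand={1,3} pick 1 [2->1 ok]
  4: obs=x cand={0,2,4,5} pick 2 [1->2 ok]
  5: obs=x cand={0,2,4,5} pick 4 [2->4 ok]
  6: obs=y cand={1,3} pick 3 [4->3 ok]
  7: obs=x cand={0,2,4,5} pick 4 [3->4 ok]
  8: obs=x cand={0,2,4,5} pick 4 [4->4 ok]
  9: obs=x cand={0,2,4,5} pick 4 [4->4 ok]
  10: obs=y cand={1,3} pick 1 [4->1 ok]
  11: obs=x cand={0,2,4,5} pick 2 [1->2 ok]
  12: obs=x cand={0,2,4,5} pick 4 [2->4 ok]
  13: obs=y cand={1,3} pick 3 [4->3 ok]
  14: obs=x cand={0,2,4,5} pick 4 [3->4 ok]
  15: obs=x cand={0,2,4,5} pick 4 [4->4 ok]
  16: obs=y cand={1,3} pick 3 [4->3 ok]
  17: obs=x cand={0,2,4,5} pick 4 [3->4 ok]
  18: obs=x cand={0,2,4,5} pick 5 [4->5 ok]
  19: obs=y cand={1,3} pick 1 [5->1 ok]
  20: obs=x cand={0,2,4,5} pick 2 [1->2 ok]
  21: obs=x cand={0,2,4,5} pick 4 [2->4 ok]
  22: obs=x cand={0,2,4,5} pick 2 [4->2 ok]

0,0,2,1,2,4,3,4,4,4,1,2,4,3,4,4,3,4,5,1,2,4,2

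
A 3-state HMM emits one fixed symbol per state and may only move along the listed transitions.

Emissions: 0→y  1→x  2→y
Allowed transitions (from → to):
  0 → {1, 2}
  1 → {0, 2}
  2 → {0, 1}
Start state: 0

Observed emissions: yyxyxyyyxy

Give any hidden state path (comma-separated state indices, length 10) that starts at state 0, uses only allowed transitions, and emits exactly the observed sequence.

  0: obs=y cand={0,2} pick 0 [start]
  1: obs=y cand={0,2} pick 2 [0->2 ok]
  2: obs=x cand={1} pick 1 [2->1 ok]
  3: obs=y cand={0,2} pick 2 [1->2 ok]
  4: obs=x cand={1} pick 1 [2->1 ok]
  5: obs=y cand={0,2} pick 2 [1->2 ok]
  6: obs=y cand={0,2} pick 0 [2->0 ok]
  7: obs=y cand={0,2} pick 2 [0->2 ok]
  8: obs=x cand={1} pick 1 [2->1 ok]
  9: obs=y cand={0,2} pick 0 [1->0 ok]

0,2,1,2,1,2,0,2,1,0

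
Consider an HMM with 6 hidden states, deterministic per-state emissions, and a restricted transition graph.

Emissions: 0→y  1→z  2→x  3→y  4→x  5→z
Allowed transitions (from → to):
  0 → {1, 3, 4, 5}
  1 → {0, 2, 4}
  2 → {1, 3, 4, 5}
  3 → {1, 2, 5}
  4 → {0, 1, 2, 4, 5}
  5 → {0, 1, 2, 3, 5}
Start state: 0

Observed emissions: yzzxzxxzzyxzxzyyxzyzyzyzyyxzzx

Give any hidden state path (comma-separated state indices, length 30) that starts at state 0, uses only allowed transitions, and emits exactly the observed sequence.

  pos 0: y in {0,3}, choose 0; start
  pos 1: z in {1,5}, choose 5; 0->5 ok
  pos 2: z in {1,5}, choose 1; 5->1 ok
  pos 3: x in {2,4}, choose 2; 1->2 ok
  pos 4: z in {1,5}, choose 1; 2->1 ok
  pos 5: x in {2,4}, choose 4; 1->4 ok
  pos 6: x in {2,4}, choose 2; 4->2 ok
  pos 7: z in {1,5}, choose 5; 2->5 ok
  pos 8: z in {1,5}, choose 5; 5->5 ok
  pos 9: y in {0,3}, choose 0; 5->0 ok
  pos 10: x in {2,4}, choose 4; 0->4 ok
  pos 11: z in {1,5}, choose 1; 4->1 ok
  pos 12: x in {2,4}, choose 2; 1->2 ok
  pos 13: z in {1,5}, choose 1; 2->1 ok
  pos 14: y in {0,3}, choose 0; 1->0 ok
  pos 15: y in {0,3}, choose 3; 0->3 ok
  pos 16: x in {2,4}, choose 2; 3->2 ok
  pos 17: z in {1,5}, choose 1; 2->1 ok
  pos 18: y in {0,3}, choose 0; 1->0 ok
  pos 19: z in {1,5}, choose 1; 0->1 ok
  pos 20: y in {0,3}, choose 0; 1->0 ok
  pos 21: z in {1,5}, choose 5; 0->5 ok
  pos 22: y in {0,3}, choose 0; 5->0 ok
  pos 23: z in {1,5}, choose 1; 0->1 ok
  pos 24: y in {0,3}, choose 0; 1->0 ok
  pos 25: y in {0,3}, choose 3; 0->3 ok
  pos 26: x in {2,4}, choose 2; 3->2 ok
  pos 27: z in {1,5}, choose 5; 2->5 ok
  pos 28: z in {1,5}, choose 1; 5->1 ok
  pos 29: x in {2,4}, choose 4; 1->4 ok

0,5,1,2,1,4,2,5,5,0,4,1,2,1,0,3,2,1,0,1,0,5,0,1,0,3,2,5,1,4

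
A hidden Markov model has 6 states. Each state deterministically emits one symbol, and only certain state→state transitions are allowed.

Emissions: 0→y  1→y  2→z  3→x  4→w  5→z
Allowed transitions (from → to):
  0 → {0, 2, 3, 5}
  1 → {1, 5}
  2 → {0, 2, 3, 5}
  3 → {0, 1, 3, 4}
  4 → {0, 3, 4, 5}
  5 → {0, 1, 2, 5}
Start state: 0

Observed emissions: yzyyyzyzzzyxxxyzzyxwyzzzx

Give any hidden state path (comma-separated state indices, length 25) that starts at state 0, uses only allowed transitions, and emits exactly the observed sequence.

  [0] y  {0,1}  => 0  start
  [1] z  {2,5}  => 5  0->5 ok
  [2] y  {0,1}  => 1  5->1 ok
  [3] y  {0,1}  => 1  1->1 ok
  [4] y  {0,1}  => 1  1->1 ok
  [5] z  {2,5}  => 5  1->5 ok
  [6] y  {0,1}  => 0  5->0 ok
  [7] z  {2,5}  => 2  0->2 ok
  [8] z  {2,5}  => 2  2->2 ok
  [9] z  {2,5}  => 2  2->2 ok
  [10] y  {0,1}  => 0  2->0 ok
  [11] x  {3}  => 3  0->3 ok
  [12] x  {3}  => 3  3->3 ok
  [13] x  {3}  => 3  3->3 ok
  [14] y  {0,1}  => 0  3->0 ok
  [15] z  {2,5}  => 5  0->5 ok
  [16] z  {2,5}  => 5  5->5 ok
  [17] y  {0,1}  => 0  5->0 ok
  [18] x  {3}  => 3  0->3 ok
  [19] w  {4}  => 4  3->4 ok
  [20] y  {0,1}  => 0  4->0 ok
  [21] z  {2,5}  => 5  0->5 ok
  [22] z  {2,5}  => 2  5->2 ok
  [23] z  {2,5}  => 2  2->2 ok
  [24] x  {3}  => 3  2->3 ok

0,5,1,1,1,5,0,2,2,2,0,3,3,3,0,5,5,0,3,4,0,5,2,2,3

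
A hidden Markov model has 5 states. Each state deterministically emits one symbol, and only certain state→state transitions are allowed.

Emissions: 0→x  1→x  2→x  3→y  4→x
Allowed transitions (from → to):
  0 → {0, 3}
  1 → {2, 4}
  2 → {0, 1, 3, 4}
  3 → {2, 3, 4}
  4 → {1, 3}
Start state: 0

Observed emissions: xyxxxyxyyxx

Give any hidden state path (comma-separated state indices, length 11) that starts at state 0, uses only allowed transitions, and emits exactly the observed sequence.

0,3,4,1,4,3,4,3,3,4,1

  0: obs=x cand={0,1,2,4} pick 0 [start]
  1: obs=y cand={3} pick 3 [0->3 ok]
  2: obs=x cand={0,1,2,4} pick 4 [3->4 ok]
  3: obs=x cand={0,1,2,4} pick 1 [4->1 ok]
  4: obs=x cand={0,1,2,4} pick 4 [1->4 ok]
  5: obs=y cand={3} pick 3 [4->3 ok]
  6: obs=x cand={0,1,2,4} pick 4 [3->4 ok]
  7: obs=y cand={3} pick 3 [4->3 ok]
  8: obs=y cand={3} pick 3 [3->3 ok]
  9: obs=x cand={0,1,2,4} pick 4 [3->4 ok]
  10: obs=x cand={0,1,2,4} pick 1 [4->1 ok]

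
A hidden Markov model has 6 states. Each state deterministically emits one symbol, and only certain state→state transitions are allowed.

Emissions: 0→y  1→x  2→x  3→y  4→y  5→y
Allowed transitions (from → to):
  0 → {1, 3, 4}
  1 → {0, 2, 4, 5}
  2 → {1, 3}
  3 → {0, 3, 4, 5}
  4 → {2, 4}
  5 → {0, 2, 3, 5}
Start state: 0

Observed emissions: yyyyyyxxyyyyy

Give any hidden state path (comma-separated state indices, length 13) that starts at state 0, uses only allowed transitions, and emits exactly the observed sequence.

0,3,5,5,3,0,1,2,3,5,5,0,4

  0: obs=y cand={0,3,4,5} pick 0 [start]
  1: obs=y cand={0,3,4,5} pick 3 [0->3 ok]
  2: obs=y cand={0,3,4,5} pick 5 [3->5 ok]
  3: obs=y cand={0,3,4,5} pick 5 [5->5 ok]
  4: obs=y cand={0,3,4,5} pick 3 [5->3 ok]
  5: obs=y cand={0,3,4,5} pick 0 [3->0 ok]
  6: obs=x cand={1,2} pick 1 [0->1 ok]
  7: obs=x cand={1,2} pick 2 [1->2 ok]
  8: obs=y cand={0,3,4,5} pick 3 [2->3 ok]
  9: obs=y cand={0,3,4,5} pick 5 [3->5 ok]
  10: obs=y cand={0,3,4,5} pick 5 [5->5 ok]
  11: obs=y cand={0,3,4,5} pick 0 [5->0 ok]
  12: obs=y cand={0,3,4,5} pick 4 [0->4 ok]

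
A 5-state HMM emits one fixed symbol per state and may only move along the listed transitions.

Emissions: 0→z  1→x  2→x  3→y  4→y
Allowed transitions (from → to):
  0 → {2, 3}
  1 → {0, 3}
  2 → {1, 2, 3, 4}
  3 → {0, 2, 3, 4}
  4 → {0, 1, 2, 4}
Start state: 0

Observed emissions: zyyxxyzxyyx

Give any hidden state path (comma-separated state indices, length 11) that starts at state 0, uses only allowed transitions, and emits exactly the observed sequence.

0,3,3,2,2,3,0,2,4,4,2

  0: obs=z cand={0} pick 0 [start]
  1: obs=y cand={3,4} pick 3 [0->3 ok]
  2: obs=y cand={3,4} pick 3 [3->3 ok]
  3: obs=x cand={1,2} pick 2 [3->2 ok]
  4: obs=x cand={1,2} pick 2 [2->2 ok]
  5: obs=y cand={3,4} pick 3 [2->3 ok]
  6: obs=z cand={0} pick 0 [3->0 ok]
  7: obs=x cand={1,2} pick 2 [0->2 ok]
  8: obs=y cand={3,4} pick 4 [2->4 ok]
  9: obs=y cand={3,4} pick 4 [4->4 ok]
  10: obs=x cand={1,2} pick 2 [4->2 ok]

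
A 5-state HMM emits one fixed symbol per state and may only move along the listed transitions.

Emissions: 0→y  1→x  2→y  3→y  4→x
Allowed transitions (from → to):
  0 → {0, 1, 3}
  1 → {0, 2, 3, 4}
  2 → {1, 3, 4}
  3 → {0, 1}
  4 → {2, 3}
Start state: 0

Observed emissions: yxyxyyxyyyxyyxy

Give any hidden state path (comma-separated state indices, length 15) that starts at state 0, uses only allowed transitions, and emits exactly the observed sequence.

  t0 'y' -> {0,2,3}, take 0 (start)
  t1 'x' -> {1,4}, take 1 (0->1 ok)
  t2 'y' -> {0,2,3}, take 2 (1->2 ok)
  t3 'x' -> {1,4}, take 4 (2->4 ok)
  t4 'y' -> {0,2,3}, take 3 (4->3 ok)
  t5 'y' -> {0,2,3}, take 0 (3->0 ok)
  t6 'x' -> {1,4}, take 1 (0->1 ok)
  t7 'y' -> {0,2,3}, take 3 (1->3 ok)
  t8 'y' -> {0,2,3}, take 0 (3->0 ok)
  t9 'y' -> {0,2,3}, take 3 (0->3 ok)
  t10 'x' -> {1,4}, take 1 (3->1 ok)
  t11 'y' -> {0,2,3}, take 0 (1->0 ok)
  t12 'y' -> {0,2,3}, take 0 (0->0 ok)
  t13 'x' -> {1,4}, take 1 (0->1 ok)
  t14 'y' -> {0,2,3}, take 2 (1->2 ok)

0,1,2,4,3,0,1,3,0,3,1,0,0,1,2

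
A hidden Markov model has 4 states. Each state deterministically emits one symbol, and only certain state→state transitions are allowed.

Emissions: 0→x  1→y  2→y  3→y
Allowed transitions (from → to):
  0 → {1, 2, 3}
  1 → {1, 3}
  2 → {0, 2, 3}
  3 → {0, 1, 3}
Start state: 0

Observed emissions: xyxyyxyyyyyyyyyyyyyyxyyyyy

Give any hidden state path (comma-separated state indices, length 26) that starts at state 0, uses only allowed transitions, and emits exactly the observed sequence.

  0: obs=x cand={0} pick 0 [start]
  1: obs=y cand={1,2,3} pick 3 [0->3 ok]
  2: obs=x cand={0} pick 0 [3->0 ok]
  3: obs=y cand={1,2,3} pick 1 [0->1 ok]
  4: obs=y cand={1,2,3} pick 3 [1->3 ok]
  5: obs=x cand={0} pick 0 [3->0 ok]
  6: obs=y cand={1,2,3} pick 3 [0->3 ok]
  7: obs=y cand={1,2,3} pick 1 [3->1 ok]
  8: obs=y cand={1,2,3} pick 1 [1->1 ok]
  9: obs=y cand={1,2,3} pick 1 [1->1 ok]
  10: obs=y cand={1,2,3} pick 3 [1->3 ok]
  11: obs=y cand={1,2,3} pick 1 [3->1 ok]
  12: obs=y cand={1,2,3} pick 1 [1->1 ok]
  13: obs=y cand={1,2,3} pick 1 [1->1 ok]
  14: obs=y cand={1,2,3} pick 1 [1->1 ok]
  15: obs=y cand={1,2,3} pick 3 [1->3 ok]
  16: obs=y cand={1,2,3} pick 3 [3->3 ok]
  17: obs=y cand={1,2,3} pick 3 [3->3 ok]
  18: obs=y cand={1,2,3} pick 1 [3->1 ok]
  19: obs=y cand={1,2,3} pick 3 [1->3 ok]
  20: obs=x cand={0} pick 0 [3->0 ok]
  21: obs=y cand={1,2,3} pick 3 [0->3 ok]
  22: obs=y cand={1,2,3} pick 3 [3->3 ok]
  23: obs=y cand={1,2,3} pick 1 [3->1 ok]
  24: obs=y cand={1,2,3} pick 3 [1->3 ok]
  25: obs=y cand={1,2,3} pick 1 [3->1 ok]

0,3,0,1,3,0,3,1,1,1,3,1,1,1,1,3,3,3,1,3,0,3,3,1,3,1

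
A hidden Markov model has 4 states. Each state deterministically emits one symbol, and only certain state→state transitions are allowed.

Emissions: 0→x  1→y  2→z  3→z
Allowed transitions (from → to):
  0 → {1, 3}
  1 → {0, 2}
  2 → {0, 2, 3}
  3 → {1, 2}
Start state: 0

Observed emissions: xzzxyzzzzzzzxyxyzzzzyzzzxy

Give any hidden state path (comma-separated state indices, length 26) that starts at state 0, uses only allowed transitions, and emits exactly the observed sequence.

0,3,2,0,1,2,2,2,3,2,2,2,0,1,0,1,2,3,2,3,1,2,3,2,0,1

  pos 0: x in {0}, choose 0; start
  pos 1: z in {2,3}, choose 3; 0->3 ok
  pos 2: z in {2,3}, choose 2; 3->2 ok
  pos 3: x in {0}, choose 0; 2->0 ok
  pos 4: y in {1}, choose 1; 0->1 ok
  pos 5: z in {2,3}, choose 2; 1->2 ok
  pos 6: z in {2,3}, choose 2; 2->2 ok
  pos 7: z in {2,3}, choose 2; 2->2 ok
  pos 8: z in {2,3}, choose 3; 2->3 ok
  pos 9: z in {2,3}, choose 2; 3->2 ok
  pos 10: z in {2,3}, choose 2; 2->2 ok
  pos 11: z in {2,3}, choose 2; 2->2 ok
  pos 12: x in {0}, choose 0; 2->0 ok
  pos 13: y in {1}, choose 1; 0->1 ok
  pos 14: x in {0}, choose 0; 1->0 ok
  pos 15: y in {1}, choose 1; 0->1 ok
  pos 16: z in {2,3}, choose 2; 1->2 ok
  pos 17: z in {2,3}, choose 3; 2->3 ok
  pos 18: z in {2,3}, choose 2; 3->2 ok
  pos 19: z in {2,3}, choose 3; 2->3 ok
  pos 20: y in {1}, choose 1; 3->1 ok
  pos 21: z in {2,3}, choose 2; 1->2 ok
  pos 22: z in {2,3}, choose 3; 2->3 ok
  pos 23: z in {2,3}, choose 2; 3->2 ok
  pos 24: x in {0}, choose 0; 2->0 ok
  pos 25: y in {1}, choose 1; 0->1 ok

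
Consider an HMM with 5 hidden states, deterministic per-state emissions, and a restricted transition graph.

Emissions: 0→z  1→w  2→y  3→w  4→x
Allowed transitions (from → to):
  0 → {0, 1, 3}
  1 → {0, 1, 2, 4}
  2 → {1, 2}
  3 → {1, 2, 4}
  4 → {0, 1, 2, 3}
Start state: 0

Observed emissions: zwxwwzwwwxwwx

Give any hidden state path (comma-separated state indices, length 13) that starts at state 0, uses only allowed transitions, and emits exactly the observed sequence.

0,3,4,1,1,0,3,1,1,4,3,1,4

  0: obs=z cand={0} pick 0 [start]
  1: obs=w cand={1,3} pick 3 [0->3 ok]
  2: obs=x cand={4} pick 4 [3->4 ok]
  3: obs=w cand={1,3} pick 1 [4->1 ok]
  4: obs=w cand={1,3} pick 1 [1->1 ok]
  5: obs=z cand={0} pick 0 [1->0 ok]
  6: obs=w cand={1,3} pick 3 [0->3 ok]
  7: obs=w cand={1,3} pick 1 [3->1 ok]
  8: obs=w cand={1,3} pick 1 [1->1 ok]
  9: obs=x cand={4} pick 4 [1->4 ok]
  10: obs=w cand={1,3} pick 3 [4->3 ok]
  11: obs=w cand={1,3} pick 1 [3->1 ok]
  12: obs=x cand={4} pick 4 [1->4 ok]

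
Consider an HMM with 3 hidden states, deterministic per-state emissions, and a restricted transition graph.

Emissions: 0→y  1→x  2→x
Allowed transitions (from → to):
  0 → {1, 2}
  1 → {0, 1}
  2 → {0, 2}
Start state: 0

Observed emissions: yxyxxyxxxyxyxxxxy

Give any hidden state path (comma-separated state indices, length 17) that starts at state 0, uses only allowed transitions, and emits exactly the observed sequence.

  [0] y  {0}  => 0  start
  [1] x  {1,2}  => 1  0->1 ok
  [2] y  {0}  => 0  1->0 ok
  [3] x  {1,2}  => 1  0->1 ok
  [4] x  {1,2}  => 1  1->1 ok
  [5] y  {0}  => 0  1->0 ok
  [6] x  {1,2}  => 2  0->2 ok
  [7] x  {1,2}  => 2  2->2 ok
  [8] x  {1,2}  => 2  2->2 ok
  [9] y  {0}  => 0  2->0 ok
  [10] x  {1,2}  => 2  0->2 ok
  [11] y  {0}  => 0  2->0 ok
  [12] x  {1,2}  => 2  0->2 ok
  [13] x  {1,2}  => 2  2->2 ok
  [14] x  {1,2}  => 2  2->2 ok
  [15] x  {1,2}  => 2  2->2 ok
  [16] y  {0}  => 0  2->0 ok

0,1,0,1,1,0,2,2,2,0,2,0,2,2,2,2,0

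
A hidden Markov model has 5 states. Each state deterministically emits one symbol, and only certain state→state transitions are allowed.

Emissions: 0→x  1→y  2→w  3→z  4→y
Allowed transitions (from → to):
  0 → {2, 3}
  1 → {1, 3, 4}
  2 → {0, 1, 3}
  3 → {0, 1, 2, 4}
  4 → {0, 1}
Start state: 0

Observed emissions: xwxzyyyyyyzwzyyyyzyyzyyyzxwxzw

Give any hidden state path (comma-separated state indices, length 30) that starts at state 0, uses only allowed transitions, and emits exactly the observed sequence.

0,2,0,3,1,1,1,1,1,1,3,2,3,4,1,1,1,3,4,1,3,1,4,1,3,0,2,0,3,2

  pos 0: x in {0}, choose 0; start
  pos 1: w in {2}, choose 2; 0->2 ok
  pos 2: x in {0}, choose 0; 2->0 ok
  pos 3: z in {3}, choose 3; 0->3 ok
  pos 4: y in {1,4}, choose 1; 3->1 ok
  pos 5: y in {1,4}, choose 1; 1->1 ok
  pos 6: y in {1,4}, choose 1; 1->1 ok
  pos 7: y in {1,4}, choose 1; 1->1 ok
  pos 8: y in {1,4}, choose 1; 1->1 ok
  pos 9: y in {1,4}, choose 1; 1->1 ok
  pos 10: z in {3}, choose 3; 1->3 ok
  pos 11: w in {2}, choose 2; 3->2 ok
  pos 12: z in {3}, choose 3; 2->3 ok
  pos 13: y in {1,4}, choose 4; 3->4 ok
  pos 14: y in {1,4}, choose 1; 4->1 ok
  pos 15: y in {1,4}, choose 1; 1->1 ok
  pos 16: y in {1,4}, choose 1; 1->1 ok
  pos 17: z in {3}, choose 3; 1->3 ok
  pos 18: y in {1,4}, choose 4; 3->4 ok
  pos 19: y in {1,4}, choose 1; 4->1 ok
  pos 20: z in {3}, choose 3; 1->3 ok
  pos 21: y in {1,4}, choose 1; 3->1 ok
  pos 22: y in {1,4}, choose 4; 1->4 ok
  pos 23: y in {1,4}, choose 1; 4->1 ok
  pos 24: z in {3}, choose 3; 1->3 ok
  pos 25: x in {0}, choose 0; 3->0 ok
  pos 26: w in {2}, choose 2; 0->2 ok
  pos 27: x in {0}, choose 0; 2->0 ok
  pos 28: z in {3}, choose 3; 0->3 ok
  pos 29: w in {2}, choose 2; 3->2 ok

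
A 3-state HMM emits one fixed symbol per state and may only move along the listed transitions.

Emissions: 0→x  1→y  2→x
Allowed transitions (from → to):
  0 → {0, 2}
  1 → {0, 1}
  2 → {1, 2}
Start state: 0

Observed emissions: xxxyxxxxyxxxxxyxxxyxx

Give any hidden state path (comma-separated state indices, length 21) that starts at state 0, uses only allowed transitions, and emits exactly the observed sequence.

  [0] x  {0,2}  => 0  start
  [1] x  {0,2}  => 0  0->0 ok
  [2] x  {0,2}  => 2  0->2 ok
  [3] y  {1}  => 1  2->1 ok
  [4] x  {0,2}  => 0  1->0 ok
  [5] x  {0,2}  => 2  0->2 ok
  [6] x  {0,2}  => 2  2->2 ok
  [7] x  {0,2}  => 2  2->2 ok
  [8] y  {1}  => 1  2->1 ok
  [9] x  {0,2}  => 0  1->0 ok
  [10] x  {0,2}  => 2  0->2 ok
  [11] x  {0,2}  => 2  2->2 ok
  [12] x  {0,2}  => 2  2->2 ok
  [13] x  {0,2}  => 2  2->2 ok
  [14] y  {1}  => 1  2->1 ok
  [15] x  {0,2}  => 0  1->0 ok
  [16] x  {0,2}  => 0  0->0 ok
  [17] x  {0,2}  => 2  0->2 ok
  [18] y  {1}  => 1  2->1 ok
  [19] x  {0,2}  => 0  1->0 ok
  [20] x  {0,2}  => 0  0->0 ok

0,0,2,1,0,2,2,2,1,0,2,2,2,2,1,0,0,2,1,0,0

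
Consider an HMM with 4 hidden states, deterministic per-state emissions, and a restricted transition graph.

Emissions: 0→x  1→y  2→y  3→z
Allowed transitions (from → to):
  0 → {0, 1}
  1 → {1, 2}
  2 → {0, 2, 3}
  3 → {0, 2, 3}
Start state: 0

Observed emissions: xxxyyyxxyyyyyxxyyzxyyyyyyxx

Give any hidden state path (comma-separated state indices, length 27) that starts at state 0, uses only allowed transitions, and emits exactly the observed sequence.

0,0,0,1,1,2,0,0,1,1,1,2,2,0,0,1,2,3,0,1,1,1,1,1,2,0,0

  0: obs=x cand={0} pick 0 [start]
  1: obs=x cand={0} pick 0 [0->0 ok]
  2: obs=x cand={0} pick 0 [0->0 ok]
  3: obs=y cand={1,2} pick 1 [0->1 ok]
  4: obs=y cand={1,2} pick 1 [1->1 ok]
  5: obs=y cand={1,2} pick 2 [1->2 ok]
  6: obs=x cand={0} pick 0 [2->0 ok]
  7: obs=x cand={0} pick 0 [0->0 ok]
  8: obs=y cand={1,2} pick 1 [0->1 ok]
  9: obs=y cand={1,2} pick 1 [1->1 ok]
  10: obs=y cand={1,2} pick 1 [1->1 ok]
  11: obs=y cand={1,2} pick 2 [1->2 ok]
  12: obs=y cand={1,2} pick 2 [2->2 ok]
  13: obs=x cand={0} pick 0 [2->0 ok]
  14: obs=x cand={0} pick 0 [0->0 ok]
  15: obs=y cand={1,2} pick 1 [0->1 ok]
  16: obs=y cand={1,2} pick 2 [1->2 ok]
  17: obs=z cand={3} pick 3 [2->3 ok]
  18: obs=x cand={0} pick 0 [3->0 ok]
  19: obs=y cand={1,2} pick 1 [0->1 ok]
  20: obs=y cand={1,2} pick 1 [1->1 ok]
  21: obs=y cand={1,2} pick 1 [1->1 ok]
  22: obs=y cand={1,2} pick 1 [1->1 ok]
  23: obs=y cand={1,2} pick 1 [1->1 ok]
  24: obs=y cand={1,2} pick 2 [1->2 ok]
  25: obs=x cand={0} pick 0 [2->0 ok]
  26: obs=x cand={0} pick 0 [0->0 ok]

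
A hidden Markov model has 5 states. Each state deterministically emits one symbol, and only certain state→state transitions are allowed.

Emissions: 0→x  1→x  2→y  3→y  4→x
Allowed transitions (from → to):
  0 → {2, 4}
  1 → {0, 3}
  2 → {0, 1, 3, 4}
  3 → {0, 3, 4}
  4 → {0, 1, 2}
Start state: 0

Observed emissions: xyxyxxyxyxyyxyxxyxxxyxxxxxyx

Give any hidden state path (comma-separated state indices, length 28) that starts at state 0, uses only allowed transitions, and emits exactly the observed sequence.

0,2,1,3,0,4,2,0,2,4,2,3,0,2,4,1,3,0,4,1,3,0,4,1,0,4,2,4

  0: obs=x cand={0,1,4} pick 0 [start]
  1: obs=y cand={2,3} pick 2 [0->2 ok]
  2: obs=x cand={0,1,4} pick 1 [2->1 ok]
  3: obs=y cand={2,3} pick 3 [1->3 ok]
  4: obs=x cand={0,1,4} pick 0 [3->0 ok]
  5: obs=x cand={0,1,4} pick 4 [0->4 ok]
  6: obs=y cand={2,3} pick 2 [4->2 ok]
  7: obs=x cand={0,1,4} pick 0 [2->0 ok]
  8: obs=y cand={2,3} pick 2 [0->2 ok]
  9: obs=x cand={0,1,4} pick 4 [2->4 ok]
  10: obs=y cand={2,3} pick 2 [4->2 ok]
  11: obs=y cand={2,3} pick 3 [2->3 ok]
  12: obs=x cand={0,1,4} pick 0 [3->0 ok]
  13: obs=y cand={2,3} pick 2 [0->2 ok]
  14: obs=x cand={0,1,4} pick 4 [2->4 ok]
  15: obs=x cand={0,1,4} pick 1 [4->1 ok]
  16: obs=y cand={2,3} pick 3 [1->3 ok]
  17: obs=x cand={0,1,4} pick 0 [3->0 ok]
  18: obs=x cand={0,1,4} pick 4 [0->4 ok]
  19: obs=x cand={0,1,4} pick 1 [4->1 ok]
  20: obs=y cand={2,3} pick 3 [1->3 ok]
  21: obs=x cand={0,1,4} pick 0 [3->0 ok]
  22: obs=x cand={0,1,4} pick 4 [0->4 ok]
  23: obs=x cand={0,1,4} pick 1 [4->1 ok]
  24: obs=x cand={0,1,4} pick 0 [1->0 ok]
  25: obs=x cand={0,1,4} pick 4 [0->4 ok]
  26: obs=y cand={2,3} pick 2 [4->2 ok]
  27: obs=x cand={0,1,4} pick 4 [2->4 ok]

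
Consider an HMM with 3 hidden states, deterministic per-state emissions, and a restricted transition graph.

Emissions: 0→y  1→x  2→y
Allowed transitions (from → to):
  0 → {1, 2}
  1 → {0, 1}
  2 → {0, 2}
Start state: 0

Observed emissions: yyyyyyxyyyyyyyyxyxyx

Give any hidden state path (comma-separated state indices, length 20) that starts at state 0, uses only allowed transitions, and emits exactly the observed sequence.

  pos 0: y in {0,2}, choose 0; start
  pos 1: y in {0,2}, choose 2; 0->2 ok
  pos 2: y in {0,2}, choose 2; 2->2 ok
  pos 3: y in {0,2}, choose 0; 2->0 ok
  pos 4: y in {0,2}, choose 2; 0->2 ok
  pos 5: y in {0,2}, choose 0; 2->0 ok
  pos 6: x in {1}, choose 1; 0->1 ok
  pos 7: y in {0,2}, choose 0; 1->0 ok
  pos 8: y in {0,2}, choose 2; 0->2 ok
  pos 9: y in {0,2}, choose 2; 2->2 ok
  pos 10: y in {0,2}, choose 2; 2->2 ok
  pos 11: y in {0,2}, choose 2; 2->2 ok
  pos 12: y in {0,2}, choose 0; 2->0 ok
  pos 13: y in {0,2}, choose 2; 0->2 ok
  pos 14: y in {0,2}, choose 0; 2->0 ok
  pos 15: x in {1}, choose 1; 0->1 ok
  pos 16: y in {0,2}, choose 0; 1->0 ok
  pos 17: x in {1}, choose 1; 0->1 ok
  pos 18: y in {0,2}, choose 0; 1->0 ok
  pos 19: x in {1}, choose 1; 0->1 ok

0,2,2,0,2,0,1,0,2,2,2,2,0,2,0,1,0,1,0,1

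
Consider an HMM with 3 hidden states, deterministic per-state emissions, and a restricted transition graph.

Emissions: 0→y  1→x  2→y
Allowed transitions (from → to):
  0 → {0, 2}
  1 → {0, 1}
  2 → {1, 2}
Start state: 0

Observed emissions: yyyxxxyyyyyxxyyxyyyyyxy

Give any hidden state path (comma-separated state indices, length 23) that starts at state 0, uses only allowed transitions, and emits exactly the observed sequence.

0,0,2,1,1,1,0,0,0,2,2,1,1,0,2,1,0,0,0,2,2,1,0

  pos 0: y in {0,2}, choose 0; start
  pos 1: y in {0,2}, choose 0; 0->0 ok
  pos 2: y in {0,2}, choose 2; 0->2 ok
  pos 3: x in {1}, choose 1; 2->1 ok
  pos 4: x in {1}, choose 1; 1->1 ok
  pos 5: x in {1}, choose 1; 1->1 ok
  pos 6: y in {0,2}, choose 0; 1->0 ok
  pos 7: y in {0,2}, choose 0; 0->0 ok
  pos 8: y in {0,2}, choose 0; 0->0 ok
  pos 9: y in {0,2}, choose 2; 0->2 ok
  pos 10: y in {0,2}, choose 2; 2->2 ok
  pos 11: x in {1}, choose 1; 2->1 ok
  pos 12: x in {1}, choose 1; 1->1 ok
  pos 13: y in {0,2}, choose 0; 1->0 ok
  pos 14: y in {0,2}, choose 2; 0->2 ok
  pos 15: x in {1}, choose 1; 2->1 ok
  pos 16: y in {0,2}, choose 0; 1->0 ok
  pos 17: y in {0,2}, choose 0; 0->0 ok
  pos 18: y in {0,2}, choose 0; 0->0 ok
  pos 19: y in {0,2}, choose 2; 0->2 ok
  pos 20: y in {0,2}, choose 2; 2->2 ok
  pos 21: x in {1}, choose 1; 2->1 ok
  pos 22: y in {0,2}, choose 0; 1->0 ok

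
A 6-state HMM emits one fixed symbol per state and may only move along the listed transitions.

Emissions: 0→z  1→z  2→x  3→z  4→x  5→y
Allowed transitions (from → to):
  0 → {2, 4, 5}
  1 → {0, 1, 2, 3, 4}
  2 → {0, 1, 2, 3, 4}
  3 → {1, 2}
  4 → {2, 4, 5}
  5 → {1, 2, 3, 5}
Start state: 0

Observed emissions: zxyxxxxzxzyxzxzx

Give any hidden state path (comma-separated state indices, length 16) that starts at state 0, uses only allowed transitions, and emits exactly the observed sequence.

  pos 0: z in {0,1,3}, choose 0; start
  pos 1: x in {2,4}, choose 4; 0->4 ok
  pos 2: y in {5}, choose 5; 4->5 ok
  pos 3: x in {2,4}, choose 2; 5->2 ok
  pos 4: x in {2,4}, choose 2; 2->2 ok
  pos 5: x in {2,4}, choose 2; 2->2 ok
  pos 6: x in {2,4}, choose 2; 2->2 ok
  pos 7: z in {0,1,3}, choose 3; 2->3 ok
  pos 8: x in {2,4}, choose 2; 3->2 ok
  pos 9: z in {0,1,3}, choose 0; 2->0 ok
  pos 10: y in {5}, choose 5; 0->5 ok
  pos 11: x in {2,4}, choose 2; 5->2 ok
  pos 12: z in {0,1,3}, choose 0; 2->0 ok
  pos 13: x in {2,4}, choose 2; 0->2 ok
  pos 14: z in {0,1,3}, choose 3; 2->3 ok
  pos 15: x in {2,4}, choose 2; 3->2 ok

0,4,5,2,2,2,2,3,2,0,5,2,0,2,3,2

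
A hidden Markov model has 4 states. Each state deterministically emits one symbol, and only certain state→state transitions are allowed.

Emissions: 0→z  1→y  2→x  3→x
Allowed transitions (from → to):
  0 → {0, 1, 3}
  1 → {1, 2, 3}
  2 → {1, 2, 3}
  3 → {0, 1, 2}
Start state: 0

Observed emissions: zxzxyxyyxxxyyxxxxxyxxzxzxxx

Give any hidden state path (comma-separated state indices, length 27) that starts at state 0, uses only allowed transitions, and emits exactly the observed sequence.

0,3,0,3,1,2,1,1,3,2,2,1,1,2,2,2,3,2,1,2,3,0,3,0,3,2,3

  0: obs=z cand={0} pick 0 [start]
  1: obs=x cand={2,3} pick 3 [0->3 ok]
  2: obs=z cand={0} pick 0 [3->0 ok]
  3: obs=x cand={2,3} pick 3 [0->3 ok]
  4: obs=y cand={1} pick 1 [3->1 ok]
  5: obs=x cand={2,3} pick 2 [1->2 ok]
  6: obs=y cand={1} pick 1 [2->1 ok]
  7: obs=y cand={1} pick 1 [1->1 ok]
  8: obs=x cand={2,3} pick 3 [1->3 ok]
  9: obs=x cand={2,3} pick 2 [3->2 ok]
  10: obs=x cand={2,3} pick 2 [2->2 ok]
  11: obs=y cand={1} pick 1 [2->1 ok]
  12: obs=y cand={1} pick 1 [1->1 ok]
  13: obs=x cand={2,3} pick 2 [1->2 ok]
  14: obs=x cand={2,3} pick 2 [2->2 ok]
  15: obs=x cand={2,3} pick 2 [2->2 ok]
  16: obs=x cand={2,3} pick 3 [2->3 ok]
  17: obs=x cand={2,3} pick 2 [3->2 ok]
  18: obs=y cand={1} pick 1 [2->1 ok]
  19: obs=x cand={2,3} pick 2 [1->2 ok]
  20: obs=x cand={2,3} pick 3 [2->3 ok]
  21: obs=z cand={0} pick 0 [3->0 ok]
  22: obs=x cand={2,3} pick 3 [0->3 ok]
  23: obs=z cand={0} pick 0 [3->0 ok]
  24: obs=x cand={2,3} pick 3 [0->3 ok]
  25: obs=x cand={2,3} pick 2 [3->2 ok]
  26: obs=x cand={2,3} pick 3 [2->3 ok]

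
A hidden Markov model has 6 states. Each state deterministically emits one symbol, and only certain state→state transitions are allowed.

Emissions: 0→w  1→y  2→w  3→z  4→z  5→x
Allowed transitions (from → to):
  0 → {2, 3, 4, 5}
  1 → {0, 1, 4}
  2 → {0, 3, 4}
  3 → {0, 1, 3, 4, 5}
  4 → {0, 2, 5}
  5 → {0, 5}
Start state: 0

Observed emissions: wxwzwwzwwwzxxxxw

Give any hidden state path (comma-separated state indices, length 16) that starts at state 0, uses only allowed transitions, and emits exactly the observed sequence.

0,5,0,4,0,2,4,0,2,0,4,5,5,5,5,0

  t0 'w' -> {0,2}, take 0 (start)
  t1 'x' -> {5}, take 5 (0->5 ok)
  t2 'w' -> {0,2}, take 0 (5->0 ok)
  t3 'z' -> {3,4}, take 4 (0->4 ok)
  t4 'w' -> {0,2}, take 0 (4->0 ok)
  t5 'w' -> {0,2}, take 2 (0->2 ok)
  t6 'z' -> {3,4}, take 4 (2->4 ok)
  t7 'w' -> {0,2}, take 0 (4->0 ok)
  t8 'w' -> {0,2}, take 2 (0->2 ok)
  t9 'w' -> {0,2}, take 0 (2->0 ok)
  t10 'z' -> {3,4}, take 4 (0->4 ok)
  t11 'x' -> {5}, take 5 (4->5 ok)
  t12 'x' -> {5}, take 5 (5->5 ok)
  t13 'x' -> {5}, take 5 (5->5 ok)
  t14 'x' -> {5}, take 5 (5->5 ok)
  t15 'w' -> {0,2}, take 0 (5->0 ok)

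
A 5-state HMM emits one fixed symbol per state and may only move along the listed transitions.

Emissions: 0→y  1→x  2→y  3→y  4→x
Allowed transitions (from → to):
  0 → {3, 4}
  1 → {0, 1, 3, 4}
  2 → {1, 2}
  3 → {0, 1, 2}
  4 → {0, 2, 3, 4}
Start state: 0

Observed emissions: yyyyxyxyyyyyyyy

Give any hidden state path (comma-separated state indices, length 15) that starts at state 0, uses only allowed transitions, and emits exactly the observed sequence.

  0: obs=y cand={0,2,3} pick 0 [start]
  1: obs=y cand={0,2,3} pick 3 [0->3 ok]
  2: obs=y cand={0,2,3} pick 0 [3->0 ok]
  3: obs=y cand={0,2,3} pick 3 [0->3 ok]
  4: obs=x cand={1,4} pick 1 [3->1 ok]
  5: obs=y cand={0,2,3} pick 0 [1->0 ok]
  6: obs=x cand={1,4} pick 4 [0->4 ok]
  7: obs=y cand={0,2,3} pick 3 [4->3 ok]
  8: obs=y cand={0,2,3} pick 0 [3->0 ok]
  9: obs=y cand={0,2,3} pick 3 [0->3 ok]
  10: obs=y cand={0,2,3} pick 2 [3->2 ok]
  11: obs=y cand={0,2,3} pick 2 [2->2 ok]
  12: obs=y cand={0,2,3} pick 2 [2->2 ok]
  13: obs=y cand={0,2,3} pick 2 [2->2 ok]
  14: obs=y cand={0,2,3} pick 2 [2->2 ok]

0,3,0,3,1,0,4,3,0,3,2,2,2,2,2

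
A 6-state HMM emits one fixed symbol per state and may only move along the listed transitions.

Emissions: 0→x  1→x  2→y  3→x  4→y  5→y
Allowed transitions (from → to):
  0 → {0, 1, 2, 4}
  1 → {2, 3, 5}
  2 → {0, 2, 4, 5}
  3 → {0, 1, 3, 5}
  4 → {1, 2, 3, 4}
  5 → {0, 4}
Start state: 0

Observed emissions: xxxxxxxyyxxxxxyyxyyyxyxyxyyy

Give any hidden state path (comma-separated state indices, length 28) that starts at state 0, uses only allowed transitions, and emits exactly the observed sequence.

  pos 0: x in {0,1,3}, choose 0; start
  pos 1: x in {0,1,3}, choose 0; 0->0 ok
  pos 2: x in {0,1,3}, choose 1; 0->1 ok
  pos 3: x in {0,1,3}, choose 3; 1->3 ok
  pos 4: x in {0,1,3}, choose 1; 3->1 ok
  pos 5: x in {0,1,3}, choose 3; 1->3 ok
  pos 6: x in {0,1,3}, choose 1; 3->1 ok
  pos 7: y in {2,4,5}, choose 5; 1->5 ok
  pos 8: y in {2,4,5}, choose 4; 5->4 ok
  pos 9: x in {0,1,3}, choose 3; 4->3 ok
  pos 10: x in {0,1,3}, choose 3; 3->3 ok
  pos 11: x in {0,1,3}, choose 1; 3->1 ok
  pos 12: x in {0,1,3}, choose 3; 1->3 ok
  pos 13: x in {0,1,3}, choose 1; 3->1 ok
  pos 14: y in {2,4,5}, choose 5; 1->5 ok
  pos 15: y in {2,4,5}, choose 4; 5->4 ok
  pos 16: x in {0,1,3}, choose 3; 4->3 ok
  pos 17: y in {2,4,5}, choose 5; 3->5 ok
  pos 18: y in {2,4,5}, choose 4; 5->4 ok
  pos 19: y in {2,4,5}, choose 4; 4->4 ok
  pos 20: x in {0,1,3}, choose 1; 4->1 ok
  pos 21: y in {2,4,5}, choose 2; 1->2 ok
  pos 22: x in {0,1,3}, choose 0; 2->0 ok
  pos 23: y in {2,4,5}, choose 4; 0->4 ok
  pos 24: x in {0,1,3}, choose 1; 4->1 ok
  pos 25: y in {2,4,5}, choose 5; 1->5 ok
  pos 26: y in {2,4,5}, choose 4; 5->4 ok
  pos 27: y in {2,4,5}, choose 2; 4->2 ok

0,0,1,3,1,3,1,5,4,3,3,1,3,1,5,4,3,5,4,4,1,2,0,4,1,5,4,2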